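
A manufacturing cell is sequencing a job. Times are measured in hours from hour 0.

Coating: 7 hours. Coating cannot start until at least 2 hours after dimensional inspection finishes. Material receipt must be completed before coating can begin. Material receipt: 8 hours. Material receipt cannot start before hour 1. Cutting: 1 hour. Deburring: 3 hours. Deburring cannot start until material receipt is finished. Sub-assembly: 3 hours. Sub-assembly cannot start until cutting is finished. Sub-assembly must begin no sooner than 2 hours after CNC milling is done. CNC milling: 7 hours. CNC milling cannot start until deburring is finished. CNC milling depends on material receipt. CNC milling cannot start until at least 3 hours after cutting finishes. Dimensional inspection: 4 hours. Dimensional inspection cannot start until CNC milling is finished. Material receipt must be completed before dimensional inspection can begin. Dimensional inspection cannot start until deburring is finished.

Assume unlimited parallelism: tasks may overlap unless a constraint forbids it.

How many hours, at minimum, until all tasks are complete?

32

Cutting can start immediately at hour 0; it finishes at hour 1.
Material receipt cannot begin until its own release at hour 1. It runs from hour 1 to 1 + 8 = hour 9.
After material receipt (finishes hour 9), deburring can start at hour 9 and finishes at hour 12.
For CNC milling: deburring (finishes hour 12); material receipt (finishes hour 9); cutting (finishes hour 1, plus 3-hour gap → hour 4). Taking the maximum gives a start of hour 12, and it finishes at 12 + 7 = hour 19.
Sub-assembly cannot start until cutting (finishes hour 1); CNC milling (finishes hour 19, plus 2-hour gap → hour 21). The controlling bound is hour 21, so sub-assembly finishes at 21 + 3 = hour 24.
Dimensional inspection has to wait for CNC milling (finishes hour 19); material receipt (finishes hour 9); deburring (finishes hour 12). The latest of these is hour 19, so dimensional inspection runs hour 19 to 19 + 4 = hour 23.
For coating: dimensional inspection (finishes hour 23, plus 2-hour gap → hour 25); material receipt (finishes hour 9). Taking the maximum gives a start of hour 25, and it finishes at 25 + 7 = hour 32.
All tasks are finished once the last one completes. Finish times: Material receipt at 9, Cutting at 1, Deburring at 12, CNC milling at 19, Dimensional inspection at 23, Coating at 32, Sub-assembly at 24. The latest is hour 32.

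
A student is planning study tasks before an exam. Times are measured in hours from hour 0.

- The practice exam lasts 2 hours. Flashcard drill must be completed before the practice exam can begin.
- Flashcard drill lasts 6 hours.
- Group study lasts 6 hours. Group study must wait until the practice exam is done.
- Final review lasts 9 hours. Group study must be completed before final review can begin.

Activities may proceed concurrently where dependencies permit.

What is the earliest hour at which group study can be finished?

Flashcard drill can start immediately at hour 0; it finishes at hour 6.
The practice exam waits on flashcard drill (finishes hour 6), so it starts at hour 6 and finishes at 6 + 2 = hour 8.
After the practice exam (finishes hour 8), group study can start at hour 8 and finishes at hour 14.

14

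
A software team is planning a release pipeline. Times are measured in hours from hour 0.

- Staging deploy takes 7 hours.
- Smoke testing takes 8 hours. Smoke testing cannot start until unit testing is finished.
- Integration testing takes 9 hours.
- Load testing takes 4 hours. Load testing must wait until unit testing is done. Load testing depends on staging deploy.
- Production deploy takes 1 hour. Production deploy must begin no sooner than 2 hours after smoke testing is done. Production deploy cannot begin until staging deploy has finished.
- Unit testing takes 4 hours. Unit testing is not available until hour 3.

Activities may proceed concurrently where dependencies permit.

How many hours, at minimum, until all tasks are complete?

18

Staging deploy has no prerequisites, so it starts at hour 0 and finishes at hour 7.
Integration testing has no prerequisites, so it starts at hour 0 and finishes at hour 9.
Unit testing cannot begin until its own release at hour 3. It runs from hour 3 to 3 + 4 = hour 7.
For load testing: unit testing (finishes hour 7); staging deploy (finishes hour 7). Taking the maximum gives a start of hour 7, and it finishes at 7 + 4 = hour 11.
After unit testing (finishes hour 7), smoke testing can start at hour 7 and finishes at hour 15.
Production deploy needs all of smoke testing (finishes hour 15, plus 2-hour gap → hour 17); staging deploy (finishes hour 7). That puts its earliest start at hour 17; it finishes at 17 + 1 = hour 18.
All tasks are finished once the last one completes. Finish times: Unit testing at 7, Integration testing at 9, Staging deploy at 7, Smoke testing at 15, Load testing at 11, Production deploy at 18. The latest is hour 18.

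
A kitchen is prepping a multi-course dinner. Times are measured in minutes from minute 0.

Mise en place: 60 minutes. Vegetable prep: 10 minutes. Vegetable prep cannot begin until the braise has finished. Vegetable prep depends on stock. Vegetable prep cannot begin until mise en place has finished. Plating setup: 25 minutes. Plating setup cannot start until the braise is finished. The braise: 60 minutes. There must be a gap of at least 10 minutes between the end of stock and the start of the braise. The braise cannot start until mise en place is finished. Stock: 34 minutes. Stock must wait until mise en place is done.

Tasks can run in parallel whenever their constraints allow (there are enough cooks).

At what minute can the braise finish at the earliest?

164

Nothing blocks mise en place, so it runs from minute 0 to minute 60.
After mise en place (finishes minute 60), stock can start at minute 60 and finishes at minute 94.
The braise cannot start until stock (finishes minute 94, plus 10-minute gap → minute 104); mise en place (finishes minute 60). The controlling bound is minute 104, so the braise finishes at 104 + 60 = minute 164.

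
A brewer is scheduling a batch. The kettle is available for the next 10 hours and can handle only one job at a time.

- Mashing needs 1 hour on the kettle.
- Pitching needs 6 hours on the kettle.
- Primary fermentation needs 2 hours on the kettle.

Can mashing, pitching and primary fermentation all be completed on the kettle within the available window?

Yes

Running back to back, the jobs need 1 + 6 + 2 = 9 hours on the kettle.
Since 9 ≤ 10, they fit within the window.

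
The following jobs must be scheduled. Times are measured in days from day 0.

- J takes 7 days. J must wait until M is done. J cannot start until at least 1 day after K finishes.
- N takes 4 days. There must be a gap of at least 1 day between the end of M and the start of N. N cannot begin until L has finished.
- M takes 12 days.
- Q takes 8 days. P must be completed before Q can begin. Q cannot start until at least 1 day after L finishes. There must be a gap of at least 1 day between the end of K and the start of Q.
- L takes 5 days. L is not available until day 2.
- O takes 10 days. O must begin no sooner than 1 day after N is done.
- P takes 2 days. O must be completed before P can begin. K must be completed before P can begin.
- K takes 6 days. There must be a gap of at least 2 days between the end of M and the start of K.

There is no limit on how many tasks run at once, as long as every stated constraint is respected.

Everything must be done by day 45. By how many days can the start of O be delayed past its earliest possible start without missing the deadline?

7

M has no prerequisites, so it starts at day 0 and finishes at day 12.
L waits on its own release at day 2, so it starts at day 2 and finishes at 2 + 5 = day 7.
N has to wait for M (finishes day 12, plus 1-day gap → day 13); L (finishes day 7). The latest of these is day 13, so N runs day 13 to 13 + 4 = day 17.
After N (finishes day 17, plus 1-day gap → day 18), O can start at day 18 and finishes at day 28.

Working backward from the deadline:
Nothing follows Q; the deadline of day 45 is its only limit. It must start by 45 − 8 = day 37.
Since Q (must start by day 37) depends on it, P must finish by day 37. Backing off its 2-day duration gives a latest start of day 35.
O must finish before P (must start by day 35). With a 10-day duration, O must start by 35 − 10 = day 25.
So O can start as early as day 18 and as late as day 25, giving 25 − 18 = 7 days of slack.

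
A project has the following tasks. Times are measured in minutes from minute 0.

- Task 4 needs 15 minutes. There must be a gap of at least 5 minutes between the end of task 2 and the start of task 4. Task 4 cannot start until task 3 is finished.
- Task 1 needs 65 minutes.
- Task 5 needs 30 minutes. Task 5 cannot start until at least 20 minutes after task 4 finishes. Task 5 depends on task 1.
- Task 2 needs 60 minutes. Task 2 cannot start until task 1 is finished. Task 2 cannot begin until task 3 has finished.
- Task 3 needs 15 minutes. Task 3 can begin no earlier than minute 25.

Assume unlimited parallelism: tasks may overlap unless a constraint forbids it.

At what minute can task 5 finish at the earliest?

195

Task 3 cannot begin until its own release at minute 25. It runs from minute 25 to 25 + 15 = minute 40.
Task 1 can start immediately at minute 0; it finishes at minute 65.
Task 2 has to wait for task 1 (finishes minute 65); task 3 (finishes minute 40). The latest of these is minute 65, so task 2 runs minute 65 to 65 + 60 = minute 125.
Task 4 has to wait for task 2 (finishes minute 125, plus 5-minute gap → minute 130); task 3 (finishes minute 40). The latest of these is minute 130, so task 4 runs minute 130 to 130 + 15 = minute 145.
Task 5 needs all of task 4 (finishes minute 145, plus 20-minute gap → minute 165); task 1 (finishes minute 65). That puts its earliest start at minute 165; it finishes at 165 + 30 = minute 195.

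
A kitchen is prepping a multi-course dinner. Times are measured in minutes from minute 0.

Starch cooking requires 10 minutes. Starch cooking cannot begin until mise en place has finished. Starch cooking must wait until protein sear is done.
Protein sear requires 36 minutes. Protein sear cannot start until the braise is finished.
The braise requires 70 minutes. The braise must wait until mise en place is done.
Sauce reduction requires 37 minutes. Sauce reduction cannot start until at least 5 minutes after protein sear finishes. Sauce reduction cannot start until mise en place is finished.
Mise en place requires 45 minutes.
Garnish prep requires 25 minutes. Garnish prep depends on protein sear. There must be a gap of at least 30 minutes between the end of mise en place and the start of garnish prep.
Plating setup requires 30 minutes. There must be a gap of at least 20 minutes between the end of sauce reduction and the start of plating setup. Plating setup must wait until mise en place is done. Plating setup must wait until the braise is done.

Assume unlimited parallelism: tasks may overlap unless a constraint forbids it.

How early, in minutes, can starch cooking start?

151

Mise en place has no prerequisites, so it starts at minute 0 and finishes at minute 45.
The braise cannot begin until mise en place (finishes minute 45). It runs from minute 45 to 45 + 70 = minute 115.
Protein sear cannot begin until the braise (finishes minute 115). It runs from minute 115 to 115 + 36 = minute 151.
Starch cooking waits on mise en place (finishes minute 45); protein sear (finishes minute 151). The latest of these is minute 151, which is the earliest starch cooking can start.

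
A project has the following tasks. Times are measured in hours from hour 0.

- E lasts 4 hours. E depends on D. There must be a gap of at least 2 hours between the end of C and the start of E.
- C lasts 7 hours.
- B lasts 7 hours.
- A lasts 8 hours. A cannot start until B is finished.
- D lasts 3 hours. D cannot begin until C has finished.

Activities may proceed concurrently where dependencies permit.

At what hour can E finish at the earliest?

14

C has no prerequisites, so it starts at hour 0 and finishes at hour 7.
After C (finishes hour 7), D can start at hour 7 and finishes at hour 10.
E cannot start until D (finishes hour 10); C (finishes hour 7, plus 2-hour gap → hour 9). The controlling bound is hour 10, so E finishes at 10 + 4 = hour 14.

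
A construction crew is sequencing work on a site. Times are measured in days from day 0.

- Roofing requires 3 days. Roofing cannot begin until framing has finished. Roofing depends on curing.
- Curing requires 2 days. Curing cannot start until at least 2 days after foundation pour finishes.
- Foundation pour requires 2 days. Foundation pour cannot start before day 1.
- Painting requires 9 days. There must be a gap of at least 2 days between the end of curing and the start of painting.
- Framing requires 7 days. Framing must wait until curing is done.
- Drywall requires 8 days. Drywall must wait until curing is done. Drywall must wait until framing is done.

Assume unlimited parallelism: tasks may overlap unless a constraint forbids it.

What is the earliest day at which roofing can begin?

14

Foundation pour waits on its own release at day 1, so it starts at day 1 and finishes at 1 + 2 = day 3.
After foundation pour (finishes day 3, plus 2-day gap → day 5), curing can start at day 5 and finishes at day 7.
Framing cannot begin until curing (finishes day 7). It runs from day 7 to 7 + 7 = day 14.
Roofing waits on framing (finishes day 14); curing (finishes day 7). The latest of these is day 14, which is the earliest roofing can start.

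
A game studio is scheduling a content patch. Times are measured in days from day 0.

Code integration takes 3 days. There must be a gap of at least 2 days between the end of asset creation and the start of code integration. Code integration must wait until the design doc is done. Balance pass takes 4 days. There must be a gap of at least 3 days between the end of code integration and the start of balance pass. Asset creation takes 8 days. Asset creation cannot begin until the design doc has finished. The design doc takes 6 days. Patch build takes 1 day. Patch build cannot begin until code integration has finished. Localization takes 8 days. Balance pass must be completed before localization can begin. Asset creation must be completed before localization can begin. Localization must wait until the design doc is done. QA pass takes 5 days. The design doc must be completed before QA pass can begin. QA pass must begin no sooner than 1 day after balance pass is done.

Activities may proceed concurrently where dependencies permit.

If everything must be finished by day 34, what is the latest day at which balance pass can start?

Localization must finish by day 34; it takes 8 days, so it must start by 34 − 8 = day 26.
QA pass must finish by day 34; it takes 5 days, so it must start by 34 − 5 = day 29.
Balance pass has several dependents: localization (must start by day 26); QA pass (must start by day 29, minus 1-day gap → day 28). The earliest of those limits is day 26, so balance pass must start by 26 − 4 = day 22.

22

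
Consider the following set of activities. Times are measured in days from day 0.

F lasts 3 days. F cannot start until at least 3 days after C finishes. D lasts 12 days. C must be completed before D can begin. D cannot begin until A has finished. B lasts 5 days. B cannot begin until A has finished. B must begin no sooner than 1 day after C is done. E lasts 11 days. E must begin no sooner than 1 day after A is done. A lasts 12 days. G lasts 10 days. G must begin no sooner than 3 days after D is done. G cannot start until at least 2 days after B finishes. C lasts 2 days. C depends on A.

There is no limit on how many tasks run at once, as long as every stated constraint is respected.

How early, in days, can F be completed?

20

Nothing blocks A, so it runs from day 0 to day 12.
After A (finishes day 12), C can start at day 12 and finishes at day 14.
F waits on C (finishes day 14, plus 3-day gap → day 17), so it starts at day 17 and finishes at 17 + 3 = day 20.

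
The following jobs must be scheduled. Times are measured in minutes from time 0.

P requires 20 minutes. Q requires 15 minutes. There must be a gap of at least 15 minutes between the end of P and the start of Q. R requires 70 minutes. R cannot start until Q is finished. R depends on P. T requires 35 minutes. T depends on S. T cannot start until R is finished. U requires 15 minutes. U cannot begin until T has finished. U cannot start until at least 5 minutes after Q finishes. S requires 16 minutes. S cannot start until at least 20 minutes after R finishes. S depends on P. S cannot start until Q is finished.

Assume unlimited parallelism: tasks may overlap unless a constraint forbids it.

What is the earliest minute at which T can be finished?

Nothing blocks P, so it runs from minute 0 to minute 20.
After P (finishes minute 20, plus 15-minute gap → minute 35), Q can start at minute 35 and finishes at minute 50.
For R: Q (finishes minute 50); P (finishes minute 20). Taking the maximum gives a start of minute 50, and it finishes at 50 + 70 = minute 120.
For S: R (finishes minute 120, plus 20-minute gap → minute 140); P (finishes minute 20); Q (finishes minute 50). Taking the maximum gives a start of minute 140, and it finishes at 140 + 16 = minute 156.
T needs all of S (finishes minute 156); R (finishes minute 120). That puts its earliest start at minute 156; it finishes at 156 + 35 = minute 191.

191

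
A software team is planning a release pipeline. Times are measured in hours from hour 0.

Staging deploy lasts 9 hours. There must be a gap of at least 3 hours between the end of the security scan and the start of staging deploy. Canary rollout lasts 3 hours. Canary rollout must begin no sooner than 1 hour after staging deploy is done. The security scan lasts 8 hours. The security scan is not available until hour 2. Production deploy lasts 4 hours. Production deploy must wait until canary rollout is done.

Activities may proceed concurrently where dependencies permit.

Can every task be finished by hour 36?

After its own release at hour 2, the security scan can start at hour 2 and finishes at hour 10.
Staging deploy waits on the security scan (finishes hour 10, plus 3-hour gap → hour 13), so it starts at hour 13 and finishes at 13 + 9 = hour 22.
After staging deploy (finishes hour 22, plus 1-hour gap → hour 23), canary rollout can start at hour 23 and finishes at hour 26.
After canary rollout (finishes hour 26), production deploy can start at hour 26 and finishes at hour 30.
Every task is finished by hour 30, which is no later than the deadline of 36, so the schedule is feasible.

Yes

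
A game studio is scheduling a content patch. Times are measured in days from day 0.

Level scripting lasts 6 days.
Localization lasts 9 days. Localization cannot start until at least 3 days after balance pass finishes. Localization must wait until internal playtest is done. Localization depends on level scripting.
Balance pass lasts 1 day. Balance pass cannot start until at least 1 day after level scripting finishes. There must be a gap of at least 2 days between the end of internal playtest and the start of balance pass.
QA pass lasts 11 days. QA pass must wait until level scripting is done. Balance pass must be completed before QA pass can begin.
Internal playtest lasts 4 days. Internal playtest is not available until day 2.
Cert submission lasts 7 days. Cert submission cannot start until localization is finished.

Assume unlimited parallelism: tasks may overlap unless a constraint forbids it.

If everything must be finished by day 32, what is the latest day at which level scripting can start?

5

Cert submission has no dependents, so it just needs to finish by day 32. Starting by 32 − 7 = day 25 achieves that.
Since cert submission (must start by day 25) depends on it, localization must finish by day 25. Backing off its 9-day duration gives a latest start of day 16.
QA pass must finish by day 32; it takes 11 days, so it must start by 32 − 11 = day 21.
Balance pass feeds localization (must start by day 16, minus 3-day gap → day 13); QA pass (must start by day 21). Taking the minimum, balance pass must finish by day 13 and start by 13 − 1 = day 12.
Level scripting feeds balance pass (must start by day 12, minus 1-day gap → day 11); localization (must start by day 16); QA pass (must start by day 21). Taking the minimum, level scripting must finish by day 11 and start by 11 − 6 = day 5.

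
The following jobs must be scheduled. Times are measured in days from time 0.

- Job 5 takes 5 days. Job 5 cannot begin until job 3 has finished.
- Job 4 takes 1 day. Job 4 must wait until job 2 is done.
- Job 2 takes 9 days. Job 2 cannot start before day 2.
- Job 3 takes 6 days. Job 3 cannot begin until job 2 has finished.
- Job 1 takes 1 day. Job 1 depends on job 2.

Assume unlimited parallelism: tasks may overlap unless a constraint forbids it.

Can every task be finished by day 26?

Yes

Job 2 cannot begin until its own release at day 2. It runs from day 2 to 2 + 9 = day 11.
Job 4 waits on job 2 (finishes day 11), so it starts at day 11 and finishes at 11 + 1 = day 12.
Job 3 cannot begin until job 2 (finishes day 11). It runs from day 11 to 11 + 6 = day 17.
Job 5 cannot begin until job 3 (finishes day 17). It runs from day 17 to 17 + 5 = day 22.
After job 2 (finishes day 11), job 1 can start at day 11 and finishes at day 12.
Every task is finished by day 22, which is no later than the deadline of 26, so the schedule is feasible.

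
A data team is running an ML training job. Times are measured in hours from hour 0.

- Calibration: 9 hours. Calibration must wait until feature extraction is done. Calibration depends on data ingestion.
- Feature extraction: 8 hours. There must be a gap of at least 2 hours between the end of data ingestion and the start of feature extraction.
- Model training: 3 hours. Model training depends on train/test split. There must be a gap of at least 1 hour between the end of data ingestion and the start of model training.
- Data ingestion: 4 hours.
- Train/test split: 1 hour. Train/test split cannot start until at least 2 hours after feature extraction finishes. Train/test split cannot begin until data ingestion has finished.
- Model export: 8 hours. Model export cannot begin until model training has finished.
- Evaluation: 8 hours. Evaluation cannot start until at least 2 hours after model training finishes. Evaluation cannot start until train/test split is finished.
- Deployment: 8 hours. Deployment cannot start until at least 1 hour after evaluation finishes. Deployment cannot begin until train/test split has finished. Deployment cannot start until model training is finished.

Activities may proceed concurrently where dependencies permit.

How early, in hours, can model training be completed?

20

Nothing blocks data ingestion, so it runs from hour 0 to hour 4.
After data ingestion (finishes hour 4, plus 2-hour gap → hour 6), feature extraction can start at hour 6 and finishes at hour 14.
Train/test split needs all of feature extraction (finishes hour 14, plus 2-hour gap → hour 16); data ingestion (finishes hour 4). That puts its earliest start at hour 16; it finishes at 16 + 1 = hour 17.
Model training cannot start until train/test split (finishes hour 17); data ingestion (finishes hour 4, plus 1-hour gap → hour 5). The controlling bound is hour 17, so model training finishes at 17 + 3 = hour 20.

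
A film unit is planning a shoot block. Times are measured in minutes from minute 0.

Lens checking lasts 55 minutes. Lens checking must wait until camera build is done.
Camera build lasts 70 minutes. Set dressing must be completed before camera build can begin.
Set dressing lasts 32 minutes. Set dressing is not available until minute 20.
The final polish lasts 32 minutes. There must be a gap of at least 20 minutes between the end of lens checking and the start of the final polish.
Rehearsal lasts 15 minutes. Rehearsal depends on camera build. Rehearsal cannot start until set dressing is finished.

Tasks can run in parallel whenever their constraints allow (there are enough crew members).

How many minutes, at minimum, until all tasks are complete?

After its own release at minute 20, set dressing can start at minute 20 and finishes at minute 52.
Camera build waits on set dressing (finishes minute 52), so it starts at minute 52 and finishes at 52 + 70 = minute 122.
For rehearsal: camera build (finishes minute 122); set dressing (finishes minute 52). Taking the maximum gives a start of minute 122, and it finishes at 122 + 15 = minute 137.
Lens checking waits on camera build (finishes minute 122), so it starts at minute 122 and finishes at 122 + 55 = minute 177.
The final polish waits on lens checking (finishes minute 177, plus 20-minute gap → minute 197), so it starts at minute 197 and finishes at 197 + 32 = minute 229.
All tasks are finished once the last one completes. Finish times: Set dressing at 52, Camera build at 122, Lens checking at 177, Rehearsal at 137, The final polish at 229. The latest is minute 229.

229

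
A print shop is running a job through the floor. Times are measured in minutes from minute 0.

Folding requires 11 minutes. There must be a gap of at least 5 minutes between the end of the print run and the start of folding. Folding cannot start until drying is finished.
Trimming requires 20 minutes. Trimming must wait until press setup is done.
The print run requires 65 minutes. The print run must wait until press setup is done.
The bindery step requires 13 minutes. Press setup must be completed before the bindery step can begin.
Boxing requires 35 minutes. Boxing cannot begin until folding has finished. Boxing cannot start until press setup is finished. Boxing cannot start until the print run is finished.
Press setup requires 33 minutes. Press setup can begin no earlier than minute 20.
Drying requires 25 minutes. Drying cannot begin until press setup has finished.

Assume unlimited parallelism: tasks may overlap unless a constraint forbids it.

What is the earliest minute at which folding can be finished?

134

Press setup cannot begin until its own release at minute 20. It runs from minute 20 to 20 + 33 = minute 53.
After press setup (finishes minute 53), drying can start at minute 53 and finishes at minute 78.
The print run cannot begin until press setup (finishes minute 53). It runs from minute 53 to 53 + 65 = minute 118.
For folding: the print run (finishes minute 118, plus 5-minute gap → minute 123); drying (finishes minute 78). Taking the maximum gives a start of minute 123, and it finishes at 123 + 11 = minute 134.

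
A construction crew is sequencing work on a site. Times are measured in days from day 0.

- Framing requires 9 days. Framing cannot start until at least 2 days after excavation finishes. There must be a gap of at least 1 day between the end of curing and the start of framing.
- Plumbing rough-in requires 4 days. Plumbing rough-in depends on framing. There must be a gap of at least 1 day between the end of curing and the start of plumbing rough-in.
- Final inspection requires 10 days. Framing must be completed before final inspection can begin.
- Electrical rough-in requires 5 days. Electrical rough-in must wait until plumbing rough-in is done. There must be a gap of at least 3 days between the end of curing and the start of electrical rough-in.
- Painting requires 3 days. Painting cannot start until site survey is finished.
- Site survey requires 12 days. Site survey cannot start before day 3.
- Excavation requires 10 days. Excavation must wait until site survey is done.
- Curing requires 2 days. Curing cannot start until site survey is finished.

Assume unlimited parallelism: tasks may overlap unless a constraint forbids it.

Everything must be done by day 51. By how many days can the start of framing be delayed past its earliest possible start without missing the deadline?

Site survey cannot begin until its own release at day 3. It runs from day 3 to 3 + 12 = day 15.
Curing waits on site survey (finishes day 15), so it starts at day 15 and finishes at 15 + 2 = day 17.
Excavation cannot begin until site survey (finishes day 15). It runs from day 15 to 15 + 10 = day 25.
Framing cannot start until excavation (finishes day 25, plus 2-day gap → day 27); curing (finishes day 17, plus 1-day gap → day 18). The controlling bound is day 27, so framing finishes at 27 + 9 = day 36.

Working backward from the deadline:
To finish by day 51, electrical rough-in (duration 5) must start no later than day 46.
Plumbing rough-in has to be done before electrical rough-in (must start by day 46). That means finishing by day 46, i.e. starting by 46 − 4 = day 42.
To finish by day 51, final inspection (duration 10) must start no later than day 41.
Framing must finish in time for plumbing rough-in (must start by day 42); final inspection (must start by day 41). The tightest is day 41, so framing must start by 41 − 9 = day 32.
So framing can start as early as day 27 and as late as day 32, giving 32 − 27 = 5 days of slack.

5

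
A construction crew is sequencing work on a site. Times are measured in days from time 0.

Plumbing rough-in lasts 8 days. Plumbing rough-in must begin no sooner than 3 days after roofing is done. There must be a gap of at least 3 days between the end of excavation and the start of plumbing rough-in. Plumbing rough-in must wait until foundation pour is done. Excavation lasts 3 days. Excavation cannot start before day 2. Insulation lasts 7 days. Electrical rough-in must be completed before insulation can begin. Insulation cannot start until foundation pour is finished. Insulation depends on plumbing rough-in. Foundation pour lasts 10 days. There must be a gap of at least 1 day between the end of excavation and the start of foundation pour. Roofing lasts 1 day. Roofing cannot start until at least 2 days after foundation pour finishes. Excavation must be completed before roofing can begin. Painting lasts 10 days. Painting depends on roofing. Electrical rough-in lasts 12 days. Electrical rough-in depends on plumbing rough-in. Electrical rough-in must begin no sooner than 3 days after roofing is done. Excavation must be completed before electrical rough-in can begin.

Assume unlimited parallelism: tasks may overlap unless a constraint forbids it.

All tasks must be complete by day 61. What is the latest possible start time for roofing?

Insulation has no dependents, so it just needs to finish by day 61. Starting by 61 − 7 = day 54 achieves that.
Electrical rough-in must finish before insulation (must start by day 54). With a 12-day duration, electrical rough-in must start by 54 − 12 = day 42.
Plumbing rough-in must finish in time for electrical rough-in (must start by day 42); insulation (must start by day 54). The tightest is day 42, so plumbing rough-in must start by 42 − 8 = day 34.
Painting has no dependents, so it just needs to finish by day 61. Starting by 61 − 10 = day 51 achieves that.
Roofing must finish in time for plumbing rough-in (must start by day 34, minus 3-day gap → day 31); electrical rough-in (must start by day 42, minus 3-day gap → day 39); painting (must start by day 51). The tightest is day 31, so roofing must start by 31 − 1 = day 30.

30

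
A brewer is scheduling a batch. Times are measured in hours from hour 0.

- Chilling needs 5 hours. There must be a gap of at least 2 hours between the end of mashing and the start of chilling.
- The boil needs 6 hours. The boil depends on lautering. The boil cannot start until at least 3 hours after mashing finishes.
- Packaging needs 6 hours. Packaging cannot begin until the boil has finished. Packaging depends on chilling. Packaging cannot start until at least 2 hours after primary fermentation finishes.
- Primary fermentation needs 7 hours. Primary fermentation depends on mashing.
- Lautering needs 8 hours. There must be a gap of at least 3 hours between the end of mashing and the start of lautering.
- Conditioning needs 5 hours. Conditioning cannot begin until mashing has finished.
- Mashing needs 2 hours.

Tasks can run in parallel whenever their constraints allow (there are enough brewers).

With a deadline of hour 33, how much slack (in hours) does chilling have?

Nothing blocks mashing, so it runs from hour 0 to hour 2.
Chilling waits on mashing (finishes hour 2, plus 2-hour gap → hour 4), so it starts at hour 4 and finishes at 4 + 5 = hour 9.

Working backward from the deadline:
Packaging must finish by hour 33; it takes 6 hours, so it must start by 33 − 6 = hour 27.
Chilling feeds into packaging (must start by hour 27); so chilling must finish by hour 27 and therefore start by hour 22.
So chilling can start as early as hour 4 and as late as hour 22, giving 22 − 4 = 18 hours of slack.

18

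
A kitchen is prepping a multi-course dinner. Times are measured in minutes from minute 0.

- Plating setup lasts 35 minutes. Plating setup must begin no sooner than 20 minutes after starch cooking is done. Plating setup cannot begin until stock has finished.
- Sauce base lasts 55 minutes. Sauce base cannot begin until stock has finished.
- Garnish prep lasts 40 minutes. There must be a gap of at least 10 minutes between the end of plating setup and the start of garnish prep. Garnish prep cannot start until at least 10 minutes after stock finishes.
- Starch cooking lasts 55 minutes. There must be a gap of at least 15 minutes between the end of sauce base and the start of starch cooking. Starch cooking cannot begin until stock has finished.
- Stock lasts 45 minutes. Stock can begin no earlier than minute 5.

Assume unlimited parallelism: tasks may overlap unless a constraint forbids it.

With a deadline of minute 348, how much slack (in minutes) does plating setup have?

68

Stock cannot begin until its own release at minute 5. It runs from minute 5 to 5 + 45 = minute 50.
Sauce base cannot begin until stock (finishes minute 50). It runs from minute 50 to 50 + 55 = minute 105.
For starch cooking: sauce base (finishes minute 105, plus 15-minute gap → minute 120); stock (finishes minute 50). Taking the maximum gives a start of minute 120, and it finishes at 120 + 55 = minute 175.
Plating setup has to wait for starch cooking (finishes minute 175, plus 20-minute gap → minute 195); stock (finishes minute 50). The latest of these is minute 195, so plating setup runs minute 195 to 195 + 35 = minute 230.

Working backward from the deadline:
Garnish prep must finish by minute 348; it takes 40 minutes, so it must start by 348 − 40 = minute 308.
Since garnish prep (must start by minute 308, minus 10-minute gap → minute 298) depends on it, plating setup must finish by minute 298. Backing off its 35-minute duration gives a latest start of minute 263.
So plating setup can start as early as minute 195 and as late as minute 263, giving 263 − 195 = 68 minutes of slack.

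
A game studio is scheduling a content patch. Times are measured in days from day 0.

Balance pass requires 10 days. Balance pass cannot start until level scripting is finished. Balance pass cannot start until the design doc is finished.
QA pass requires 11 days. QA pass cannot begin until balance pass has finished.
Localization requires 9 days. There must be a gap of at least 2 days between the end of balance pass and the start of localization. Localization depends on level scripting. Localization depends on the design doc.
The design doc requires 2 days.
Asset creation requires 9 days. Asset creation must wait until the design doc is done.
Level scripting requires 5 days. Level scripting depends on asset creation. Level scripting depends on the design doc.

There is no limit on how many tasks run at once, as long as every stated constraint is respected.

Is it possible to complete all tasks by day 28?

The design doc has no prerequisites, so it starts at day 0 and finishes at day 2.
Asset creation waits on the design doc (finishes day 2), so it starts at day 2 and finishes at 2 + 9 = day 11.
For level scripting: asset creation (finishes day 11); the design doc (finishes day 2). Taking the maximum gives a start of day 11, and it finishes at 11 + 5 = day 16.
Balance pass needs all of level scripting (finishes day 16); the design doc (finishes day 2). That puts its earliest start at day 16; it finishes at 16 + 10 = day 26.
QA pass waits on balance pass (finishes day 26), so it starts at day 26 and finishes at 26 + 11 = day 37.
Localization needs all of balance pass (finishes day 26, plus 2-day gap → day 28); level scripting (finishes day 16); the design doc (finishes day 2). That puts its earliest start at day 28; it finishes at 28 + 9 = day 37.
The earliest everything can be done is day 37, which is after the deadline of 28, so it is not possible.

No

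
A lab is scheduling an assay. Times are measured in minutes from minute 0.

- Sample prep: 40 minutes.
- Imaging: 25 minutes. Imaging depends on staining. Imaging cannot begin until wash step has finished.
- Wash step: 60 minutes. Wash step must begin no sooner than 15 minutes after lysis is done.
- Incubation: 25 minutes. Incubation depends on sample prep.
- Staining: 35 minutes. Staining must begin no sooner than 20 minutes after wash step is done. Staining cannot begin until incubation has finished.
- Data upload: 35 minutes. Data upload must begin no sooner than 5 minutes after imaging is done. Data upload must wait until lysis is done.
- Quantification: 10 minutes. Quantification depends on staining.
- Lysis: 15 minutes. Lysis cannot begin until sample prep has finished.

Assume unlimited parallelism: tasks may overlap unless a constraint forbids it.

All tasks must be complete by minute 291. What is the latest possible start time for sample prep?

Nothing follows data upload; the deadline of minute 291 is its only limit. It must start by 291 − 35 = minute 256.
Imaging must finish before data upload (must start by minute 256, minus 5-minute gap → minute 251). With a 25-minute duration, imaging must start by 251 − 25 = minute 226.
Nothing follows quantification; the deadline of minute 291 is its only limit. It must start by 291 − 10 = minute 281.
For staining: imaging (must start by minute 226); quantification (must start by minute 281). The most restrictive is minute 226; with a 35-minute duration, staining must start by minute 191.
Wash step has several dependents: staining (must start by minute 191, minus 20-minute gap → minute 171); imaging (must start by minute 226). The earliest of those limits is minute 171, so wash step must start by 171 − 60 = minute 111.
Lysis feeds wash step (must start by minute 111, minus 15-minute gap → minute 96); data upload (must start by minute 256). Taking the minimum, lysis must finish by minute 96 and start by 96 − 15 = minute 81.
Since staining (must start by minute 191) depends on it, incubation must finish by minute 191. Backing off its 25-minute duration gives a latest start of minute 166.
Sample prep has several dependents: lysis (must start by minute 81); incubation (must start by minute 166). The earliest of those limits is minute 81, so sample prep must start by 81 − 40 = minute 41.

41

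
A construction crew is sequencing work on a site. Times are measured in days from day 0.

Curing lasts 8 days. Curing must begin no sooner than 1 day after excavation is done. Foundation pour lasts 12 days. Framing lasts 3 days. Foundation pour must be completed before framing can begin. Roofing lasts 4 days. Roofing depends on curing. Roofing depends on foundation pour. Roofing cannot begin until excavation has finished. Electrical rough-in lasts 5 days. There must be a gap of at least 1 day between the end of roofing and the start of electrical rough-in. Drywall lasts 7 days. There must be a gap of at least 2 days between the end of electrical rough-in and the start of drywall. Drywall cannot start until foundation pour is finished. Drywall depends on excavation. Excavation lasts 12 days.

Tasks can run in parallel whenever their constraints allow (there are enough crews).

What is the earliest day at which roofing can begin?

21

Foundation pour can start immediately at day 0; it finishes at day 12.
Excavation can start immediately at day 0; it finishes at day 12.
Curing cannot begin until excavation (finishes day 12, plus 1-day gap → day 13). It runs from day 13 to 13 + 8 = day 21.
Roofing waits on curing (finishes day 21); foundation pour (finishes day 12); excavation (finishes day 12). The latest of these is day 21, which is the earliest roofing can start.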